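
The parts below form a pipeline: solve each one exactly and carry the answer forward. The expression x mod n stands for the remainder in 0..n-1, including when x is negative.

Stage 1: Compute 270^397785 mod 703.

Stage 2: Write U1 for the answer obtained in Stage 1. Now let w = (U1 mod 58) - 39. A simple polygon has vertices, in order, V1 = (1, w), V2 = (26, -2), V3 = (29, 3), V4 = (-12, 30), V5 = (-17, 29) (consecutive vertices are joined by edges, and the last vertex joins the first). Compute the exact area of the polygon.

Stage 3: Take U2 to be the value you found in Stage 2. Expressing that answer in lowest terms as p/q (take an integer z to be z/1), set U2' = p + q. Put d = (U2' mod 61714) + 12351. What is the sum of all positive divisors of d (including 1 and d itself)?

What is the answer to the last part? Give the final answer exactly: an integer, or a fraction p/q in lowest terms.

Stage 1: squarings mod 703: 270^1=270, 270^2=491, 270^4=655, 270^8=195, 270^16=63, 270^32=454, 270^64=137, 270^128=491, 270^256=655, 270^512=195, 270^1024=63, 270^2048=454, 270^4096=137, 270^8192=491, 270^16384=655, 270^32768=195, 270^65536=63, 270^131072=454, 270^262144=137; 270^397785 = 270^1 * 270^8 * 270^16 * 270^64 * 270^128 * 270^256 * 270^4096 * 270^131072 * 270^262144 = 406 (mod 703); answer 406
Stage 2: U1 = 406; w = -39; cross terms: (1*-2 - 26*-39)=1012, (26*3 - 29*-2)=136, (29*30 - -12*3)=906, (-12*29 - -17*30)=162, (-17*-39 - 1*29)=634; twice the area = |2850| = 2850; area = 1425; answer 1425
Stage 3: U2 = 1425; threaded value p + q = 1426; d = 13777; 13777 = 23 * 599; sigma = (1 + 23) * (1 + 599) = 24 * 600 = 14400; answer 14400

14400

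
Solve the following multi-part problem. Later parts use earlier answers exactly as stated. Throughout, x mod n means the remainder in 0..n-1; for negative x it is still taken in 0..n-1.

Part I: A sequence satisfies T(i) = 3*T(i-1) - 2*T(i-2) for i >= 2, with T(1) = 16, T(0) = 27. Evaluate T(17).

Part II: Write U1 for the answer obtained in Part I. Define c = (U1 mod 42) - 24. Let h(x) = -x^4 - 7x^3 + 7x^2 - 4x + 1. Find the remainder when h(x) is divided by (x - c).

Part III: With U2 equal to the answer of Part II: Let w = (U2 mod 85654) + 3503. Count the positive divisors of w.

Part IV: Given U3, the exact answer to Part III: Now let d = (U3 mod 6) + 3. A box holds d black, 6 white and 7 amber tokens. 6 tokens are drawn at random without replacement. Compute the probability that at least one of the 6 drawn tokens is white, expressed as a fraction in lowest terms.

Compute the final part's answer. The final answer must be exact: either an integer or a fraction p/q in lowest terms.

557/572

Part I: T(2) = 3*(16) - 2*(27) = -6; iterating: T(2)=-6, T(3)=-50, T(4)=-138, T(5)=-314, T(6)=-666, T(7)=-1370, T(8)=-2778, T(9)=-5594, T(10)=-11226, T(11)=-22490, T(12)=-45018, T(13)=-90074, T(14)=-180186, T(15)=-360410, T(16)=-720858, T(17)=-1441754; answer -1441754
Part II: U1 = -1441754; c = -2; remainder = value at the root: -1*(-2)^4 - 7*(-2)^3 + 7*(-2)^2 - 4*(-2)^1 + 1 = (-16) + (56) + (28) + (8) + (1) = 77; answer 77
Part III: U2 = 77; w = 3580; 3580 = 2^2 * 5 * 179; number of divisors = (2+1) * (1+1) * (1+1) = 12; answer 12
Part IV: U3 = 12; d = 3; total draws C(16,6) = 8008; complement C(10,6) = 210; favorable 8008 - 210 = 7798; P = 557/572; answer 557/572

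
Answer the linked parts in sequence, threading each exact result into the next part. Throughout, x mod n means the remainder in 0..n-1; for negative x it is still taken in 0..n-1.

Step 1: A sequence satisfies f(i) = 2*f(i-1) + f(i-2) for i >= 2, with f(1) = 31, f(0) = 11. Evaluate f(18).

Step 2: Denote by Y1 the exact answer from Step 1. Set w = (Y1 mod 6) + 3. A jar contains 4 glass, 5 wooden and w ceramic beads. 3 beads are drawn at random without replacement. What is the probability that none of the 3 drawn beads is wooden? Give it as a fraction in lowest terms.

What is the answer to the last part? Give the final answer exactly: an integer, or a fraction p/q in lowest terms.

Step 1: f(2) = 2*(31) + 1*(11) = 73; iterating: f(2)=73, f(3)=177, f(4)=427, f(5)=1031, f(6)=2489, f(7)=6009, f(8)=14507, f(9)=35023, f(10)=84553, f(11)=204129, f(12)=492811, f(13)=1189751, f(14)=2872313, f(15)=6934377, f(16)=16741067, f(17)=40416511, f(18)=97574089; answer 97574089
Step 2: Y1 = 97574089; w = 4; total draws C(13,3) = 286; favorable C(8,3) = 56; P = 28/143; answer 28/143

28/143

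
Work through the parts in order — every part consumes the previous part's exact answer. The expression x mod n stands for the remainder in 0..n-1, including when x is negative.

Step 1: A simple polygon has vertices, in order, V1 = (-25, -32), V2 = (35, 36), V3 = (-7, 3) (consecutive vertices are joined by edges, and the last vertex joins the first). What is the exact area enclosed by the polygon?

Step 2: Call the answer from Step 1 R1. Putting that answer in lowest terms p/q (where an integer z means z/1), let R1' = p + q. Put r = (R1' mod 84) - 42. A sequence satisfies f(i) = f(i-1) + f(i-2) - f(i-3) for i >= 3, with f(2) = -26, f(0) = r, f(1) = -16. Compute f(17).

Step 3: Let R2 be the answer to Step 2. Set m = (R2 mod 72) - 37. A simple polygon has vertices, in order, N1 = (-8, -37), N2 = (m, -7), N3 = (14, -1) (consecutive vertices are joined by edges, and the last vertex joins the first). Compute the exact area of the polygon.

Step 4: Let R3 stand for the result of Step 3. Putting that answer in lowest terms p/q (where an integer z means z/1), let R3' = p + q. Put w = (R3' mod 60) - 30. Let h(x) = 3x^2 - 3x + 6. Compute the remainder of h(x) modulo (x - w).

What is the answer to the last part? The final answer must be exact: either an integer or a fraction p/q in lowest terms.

Step 1: cross terms: (-25*36 - 35*-32)=220, (35*3 - -7*36)=357, (-7*-32 - -25*3)=299; twice the area = |876| = 876; area = 438; answer 438
Step 2: R1 = 438; threaded value p + q = 439; r = -23; f(3) = 1*(-26) + 1*(-16) - 1*(-23) = -19; iterating: f(3)=-19, f(4)=-29, f(5)=-22, f(6)=-32, f(7)=-25, f(8)=-35, f(9)=-28, f(10)=-38, f(11)=-31, f(12)=-41, f(13)=-34, f(14)=-44, f(15)=-37, f(16)=-47, f(17)=-40; answer -40
Step 3: R2 = -40; m = -5; cross terms: (-8*-7 - -5*-37)=-129, (-5*-1 - 14*-7)=103, (14*-37 - -8*-1)=-526; twice the area = |-552| = 552; area = 276; answer 276
Step 4: R3 = 276; threaded value p + q = 277; w = 7; remainder = value at the root: 3*(7)^2 - 3*(7)^1 + 6 = (147) + (-21) + (6) = 132; answer 132

132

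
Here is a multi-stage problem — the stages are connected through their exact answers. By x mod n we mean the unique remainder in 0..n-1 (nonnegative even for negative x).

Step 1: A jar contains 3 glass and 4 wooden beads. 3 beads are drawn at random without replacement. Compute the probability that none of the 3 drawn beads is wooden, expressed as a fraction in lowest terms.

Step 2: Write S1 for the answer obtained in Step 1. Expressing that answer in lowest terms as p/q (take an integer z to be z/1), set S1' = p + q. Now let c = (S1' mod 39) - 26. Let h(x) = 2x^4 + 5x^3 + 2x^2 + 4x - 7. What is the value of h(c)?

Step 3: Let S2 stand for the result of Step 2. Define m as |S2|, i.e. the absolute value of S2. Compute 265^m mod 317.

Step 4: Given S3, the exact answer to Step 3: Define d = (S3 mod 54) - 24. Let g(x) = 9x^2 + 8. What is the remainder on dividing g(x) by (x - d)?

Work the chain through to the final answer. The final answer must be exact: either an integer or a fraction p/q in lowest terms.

Step 1: total draws C(7,3) = 35; favorable C(3,3) = 1; P = 1/35; answer 1/35
Step 2: S1 = 1/35; threaded value p + q = 36; c = 10; 2*(10)^4 + 5*(10)^3 + 2*(10)^2 + 4*(10)^1 - 7 = (20000) + (5000) + (200) + (40) + (-7) = 25233; answer 25233
Step 3: S2 = 25233; m = 25233; squarings mod 317: 265^1=265, 265^2=168, 265^4=11, 265^8=121, 265^16=59, 265^32=311, 265^64=36, 265^128=28, 265^256=150, 265^512=310, 265^1024=49, 265^2048=182, 265^4096=156, 265^8192=244, 265^16384=257; 265^25233 = 265^1 * 265^16 * 265^128 * 265^512 * 265^8192 * 265^16384 = 267 (mod 317); answer 267
Step 4: S3 = 267; d = 27; remainder = value at the root: 9*(27)^2 + 8 = (6561) + (8) = 6569; answer 6569

6569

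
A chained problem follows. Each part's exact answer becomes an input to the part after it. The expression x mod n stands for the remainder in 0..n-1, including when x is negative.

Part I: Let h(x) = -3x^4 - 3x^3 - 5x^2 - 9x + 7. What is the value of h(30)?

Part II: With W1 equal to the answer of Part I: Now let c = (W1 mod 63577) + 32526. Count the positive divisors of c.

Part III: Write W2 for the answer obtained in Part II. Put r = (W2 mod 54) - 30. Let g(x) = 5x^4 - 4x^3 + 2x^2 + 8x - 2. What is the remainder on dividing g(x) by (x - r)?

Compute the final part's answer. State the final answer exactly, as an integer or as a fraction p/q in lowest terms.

1214662

Part I: -3*(30)^4 - 3*(30)^3 - 5*(30)^2 - 9*(30)^1 + 7 = (-2430000) + (-81000) + (-4500) + (-270) + (7) = -2515763; answer -2515763
Part II: W1 = -2515763; c = 59843; 59843 = 7 * 83 * 103; number of divisors = (1+1) * (1+1) * (1+1) = 8; answer 8
Part III: W2 = 8; r = -22; remainder = value at the root: 5*(-22)^4 - 4*(-22)^3 + 2*(-22)^2 + 8*(-22)^1 - 2 = (1171280) + (42592) + (968) + (-176) + (-2) = 1214662; answer 1214662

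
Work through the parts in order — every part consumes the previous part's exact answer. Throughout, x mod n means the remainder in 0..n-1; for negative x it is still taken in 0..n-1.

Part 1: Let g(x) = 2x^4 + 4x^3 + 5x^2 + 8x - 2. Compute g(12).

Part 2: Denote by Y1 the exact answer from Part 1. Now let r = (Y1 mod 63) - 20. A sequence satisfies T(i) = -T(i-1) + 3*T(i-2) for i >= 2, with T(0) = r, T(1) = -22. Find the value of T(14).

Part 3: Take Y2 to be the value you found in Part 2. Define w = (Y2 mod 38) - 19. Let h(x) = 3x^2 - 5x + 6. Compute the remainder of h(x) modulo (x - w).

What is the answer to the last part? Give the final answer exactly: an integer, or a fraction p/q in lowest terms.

Part 1: 2*(12)^4 + 4*(12)^3 + 5*(12)^2 + 8*(12)^1 - 2 = (41472) + (6912) + (720) + (96) + (-2) = 49198; answer 49198
Part 2: Y1 = 49198; r = 38; T(2) = -1*(-22) + 3*(38) = 136; iterating: T(2)=136, T(3)=-202, T(4)=610, T(5)=-1216, T(6)=3046, T(7)=-6694, T(8)=15832, T(9)=-35914, T(10)=83410, T(11)=-191152, T(12)=441382, T(13)=-1014838, T(14)=2338984; answer 2338984
Part 3: Y2 = 2338984; w = -11; remainder = value at the root: 3*(-11)^2 - 5*(-11)^1 + 6 = (363) + (55) + (6) = 424; answer 424

424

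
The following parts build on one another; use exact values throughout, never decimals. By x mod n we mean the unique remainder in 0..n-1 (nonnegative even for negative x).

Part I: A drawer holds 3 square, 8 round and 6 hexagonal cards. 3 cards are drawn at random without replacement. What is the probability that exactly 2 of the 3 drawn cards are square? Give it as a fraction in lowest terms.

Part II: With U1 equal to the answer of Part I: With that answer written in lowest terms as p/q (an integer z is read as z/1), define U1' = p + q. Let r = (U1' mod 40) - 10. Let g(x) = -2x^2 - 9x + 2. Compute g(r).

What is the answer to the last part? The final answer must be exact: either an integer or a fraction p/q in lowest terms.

-79

Part I: total draws C(17,3) = 680; favorable C(3,2)*C(14,1) = 42; P = 21/340; answer 21/340
Part II: U1 = 21/340; threaded value p + q = 361; r = -9; -2*(-9)^2 - 9*(-9)^1 + 2 = (-162) + (81) + (2) = -79; answer -79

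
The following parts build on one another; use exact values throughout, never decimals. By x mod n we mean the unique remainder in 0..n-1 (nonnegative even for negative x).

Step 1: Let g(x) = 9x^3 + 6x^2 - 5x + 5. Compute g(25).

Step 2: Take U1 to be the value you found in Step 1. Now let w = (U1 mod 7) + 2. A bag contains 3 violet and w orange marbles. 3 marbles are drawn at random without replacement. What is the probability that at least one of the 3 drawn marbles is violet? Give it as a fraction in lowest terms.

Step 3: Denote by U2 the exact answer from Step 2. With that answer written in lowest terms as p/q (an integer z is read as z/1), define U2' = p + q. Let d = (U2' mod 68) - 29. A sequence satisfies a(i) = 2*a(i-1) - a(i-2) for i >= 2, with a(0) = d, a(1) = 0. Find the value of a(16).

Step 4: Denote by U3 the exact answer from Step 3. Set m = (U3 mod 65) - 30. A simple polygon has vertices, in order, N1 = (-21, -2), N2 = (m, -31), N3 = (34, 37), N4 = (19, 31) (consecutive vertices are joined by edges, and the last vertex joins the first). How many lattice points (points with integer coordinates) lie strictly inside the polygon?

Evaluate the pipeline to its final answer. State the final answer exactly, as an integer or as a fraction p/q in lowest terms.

1040

Step 1: 9*(25)^3 + 6*(25)^2 - 5*(25)^1 + 5 = (140625) + (3750) + (-125) + (5) = 144255; answer 144255
Step 2: U1 = 144255; w = 8; total draws C(11,3) = 165; complement C(8,3) = 56; favorable 165 - 56 = 109; P = 109/165; answer 109/165
Step 3: U2 = 109/165; threaded value p + q = 274; d = -27; a(2) = 2*(0) - 1*(-27) = 27; iterating: a(2)=27, a(3)=54, a(4)=81, a(5)=108, a(6)=135, a(7)=162, a(8)=189, a(9)=216, a(10)=243, a(11)=270, a(12)=297, a(13)=324, a(14)=351, a(15)=378, a(16)=405; answer 405
Step 4: U3 = 405; m = -15; cross terms: (-21*-31 - -15*-2)=621, (-15*37 - 34*-31)=499, (34*31 - 19*37)=351, (19*-2 - -21*31)=613; twice the area = |2084| = 2084; area = 1042; boundary points = 1 + 1 + 3 + 1 = 6; strictly interior points = area - boundary/2 + 1 = 1040; answer 1040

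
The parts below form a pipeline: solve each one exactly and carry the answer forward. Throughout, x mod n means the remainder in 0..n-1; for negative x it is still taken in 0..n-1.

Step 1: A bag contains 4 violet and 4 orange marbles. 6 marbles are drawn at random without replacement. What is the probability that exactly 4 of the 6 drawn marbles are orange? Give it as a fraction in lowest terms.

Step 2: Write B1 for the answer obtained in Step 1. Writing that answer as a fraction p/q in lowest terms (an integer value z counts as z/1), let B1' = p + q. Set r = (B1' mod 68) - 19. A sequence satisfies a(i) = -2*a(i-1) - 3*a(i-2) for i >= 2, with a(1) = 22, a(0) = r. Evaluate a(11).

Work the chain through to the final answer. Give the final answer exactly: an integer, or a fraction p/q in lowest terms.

-5654

Step 1: total draws C(8,6) = 28; favorable C(4,4)*C(4,2) = 6; P = 3/14; answer 3/14
Step 2: B1 = 3/14; threaded value p + q = 17; r = -2; a(2) = -2*(22) - 3*(-2) = -38; iterating: a(2)=-38, a(3)=10, a(4)=94, a(5)=-218, a(6)=154, a(7)=346, a(8)=-1154, a(9)=1270, a(10)=922, a(11)=-5654; answer -5654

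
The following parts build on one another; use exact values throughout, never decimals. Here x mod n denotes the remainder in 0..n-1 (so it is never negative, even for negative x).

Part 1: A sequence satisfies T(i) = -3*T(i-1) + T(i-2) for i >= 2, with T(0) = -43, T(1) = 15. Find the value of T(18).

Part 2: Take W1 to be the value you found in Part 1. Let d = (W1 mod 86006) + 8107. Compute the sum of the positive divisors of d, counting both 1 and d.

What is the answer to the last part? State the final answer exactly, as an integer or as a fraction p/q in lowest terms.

Part 1: T(2) = -3*(15) + 1*(-43) = -88; iterating: T(2)=-88, T(3)=279, T(4)=-925, T(5)=3054, T(6)=-10087, T(7)=33315, T(8)=-110032, T(9)=363411, T(10)=-1200265, T(11)=3964206, T(12)=-13092883, T(13)=43242855, T(14)=-142821448, T(15)=471707199, T(16)=-1557943045, T(17)=5145536334, T(18)=-16994552047; answer -16994552047
Part 2: W1 = -16994552047; d = 69648; 69648 = 2^4 * 3 * 1451; sigma = (1 + 2 + 4 + 8 + 16) * (1 + 3) * (1 + 1451) = 31 * 4 * 1452 = 180048; answer 180048

180048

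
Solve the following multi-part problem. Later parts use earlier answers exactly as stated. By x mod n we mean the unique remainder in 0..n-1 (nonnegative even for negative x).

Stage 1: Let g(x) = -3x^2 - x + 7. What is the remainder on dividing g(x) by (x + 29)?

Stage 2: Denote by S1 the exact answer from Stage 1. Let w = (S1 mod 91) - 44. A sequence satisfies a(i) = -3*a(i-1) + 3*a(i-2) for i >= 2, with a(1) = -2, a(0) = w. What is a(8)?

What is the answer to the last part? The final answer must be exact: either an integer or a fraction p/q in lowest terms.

143937

Stage 1: remainder = value at the root: -3*(-29)^2 - 1*(-29)^1 + 7 = (-2523) + (29) + (7) = -2487; answer -2487
Stage 2: S1 = -2487; w = 17; a(2) = -3*(-2) + 3*(17) = 57; iterating: a(2)=57, a(3)=-177, a(4)=702, a(5)=-2637, a(6)=10017, a(7)=-37962, a(8)=143937; answer 143937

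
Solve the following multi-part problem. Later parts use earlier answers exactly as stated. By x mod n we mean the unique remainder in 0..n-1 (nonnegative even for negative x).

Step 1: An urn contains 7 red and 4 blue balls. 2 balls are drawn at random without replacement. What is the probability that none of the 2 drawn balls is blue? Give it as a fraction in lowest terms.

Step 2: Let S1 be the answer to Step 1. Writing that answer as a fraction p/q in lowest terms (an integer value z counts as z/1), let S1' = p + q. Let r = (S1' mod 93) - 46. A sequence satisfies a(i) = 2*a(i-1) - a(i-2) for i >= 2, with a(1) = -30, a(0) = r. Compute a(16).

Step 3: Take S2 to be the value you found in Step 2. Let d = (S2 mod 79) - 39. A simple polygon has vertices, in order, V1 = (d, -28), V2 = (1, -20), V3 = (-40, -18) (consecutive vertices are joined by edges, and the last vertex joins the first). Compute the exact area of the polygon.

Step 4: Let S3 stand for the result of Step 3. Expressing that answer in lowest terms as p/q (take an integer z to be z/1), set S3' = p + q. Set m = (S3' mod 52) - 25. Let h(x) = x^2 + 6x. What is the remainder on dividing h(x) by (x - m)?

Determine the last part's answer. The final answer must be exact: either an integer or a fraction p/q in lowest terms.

Step 1: total draws C(11,2) = 55; favorable C(7,2) = 21; P = 21/55; answer 21/55
Step 2: S1 = 21/55; threaded value p + q = 76; r = 30; a(2) = 2*(-30) - 1*(30) = -90; iterating: a(2)=-90, a(3)=-150, a(4)=-210, a(5)=-270, a(6)=-330, a(7)=-390, a(8)=-450, a(9)=-510, a(10)=-570, a(11)=-630, a(12)=-690, a(13)=-750, a(14)=-810, a(15)=-870, a(16)=-930; answer -930
Step 3: S2 = -930; d = -21; cross terms: (-21*-20 - 1*-28)=448, (1*-18 - -40*-20)=-818, (-40*-28 - -21*-18)=742; twice the area = |372| = 372; area = 186; answer 186
Step 4: S3 = 186; threaded value p + q = 187; m = 6; remainder = value at the root: 1*(6)^2 + 6*(6)^1 = (36) + (36) = 72; answer 72

72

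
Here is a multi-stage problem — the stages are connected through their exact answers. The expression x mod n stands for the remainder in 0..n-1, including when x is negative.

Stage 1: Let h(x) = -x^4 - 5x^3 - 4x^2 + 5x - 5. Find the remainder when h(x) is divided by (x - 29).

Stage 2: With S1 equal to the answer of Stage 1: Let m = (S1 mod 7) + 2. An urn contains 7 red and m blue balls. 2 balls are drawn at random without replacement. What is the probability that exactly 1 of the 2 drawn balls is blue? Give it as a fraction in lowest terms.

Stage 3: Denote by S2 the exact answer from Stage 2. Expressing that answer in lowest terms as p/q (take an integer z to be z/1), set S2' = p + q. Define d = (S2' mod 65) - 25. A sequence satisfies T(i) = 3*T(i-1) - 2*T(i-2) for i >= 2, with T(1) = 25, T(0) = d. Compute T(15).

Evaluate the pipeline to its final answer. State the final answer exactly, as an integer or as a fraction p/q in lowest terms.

983005

Stage 1: remainder = value at the root: -1*(29)^4 - 5*(29)^3 - 4*(29)^2 + 5*(29)^1 - 5 = (-707281) + (-121945) + (-3364) + (145) + (-5) = -832450; answer -832450
Stage 2: S1 = -832450; m = 6; total draws C(13,2) = 78; favorable C(6,1)*C(7,1) = 42; P = 7/13; answer 7/13
Stage 3: S2 = 7/13; threaded value p + q = 20; d = -5; T(2) = 3*(25) - 2*(-5) = 85; iterating: T(2)=85, T(3)=205, T(4)=445, T(5)=925, T(6)=1885, T(7)=3805, T(8)=7645, T(9)=15325, T(10)=30685, T(11)=61405, T(12)=122845, T(13)=245725, T(14)=491485, T(15)=983005; answer 983005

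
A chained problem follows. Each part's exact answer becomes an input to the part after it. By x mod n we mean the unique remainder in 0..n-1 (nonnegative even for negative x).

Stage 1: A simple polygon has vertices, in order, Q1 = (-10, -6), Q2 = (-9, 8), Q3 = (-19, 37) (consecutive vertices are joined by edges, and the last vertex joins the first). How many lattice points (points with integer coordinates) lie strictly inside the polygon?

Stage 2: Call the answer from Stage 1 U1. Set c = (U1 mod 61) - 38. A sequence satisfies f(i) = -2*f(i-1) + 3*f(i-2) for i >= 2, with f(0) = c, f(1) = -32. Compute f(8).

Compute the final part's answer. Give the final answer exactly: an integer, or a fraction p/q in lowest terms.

Stage 1: cross terms: (-10*8 - -9*-6)=-134, (-9*37 - -19*8)=-181, (-19*-6 - -10*37)=484; twice the area = |169| = 169; area = 169/2; boundary points = 1 + 1 + 1 = 3; strictly interior points = area - boundary/2 + 1 = 84; answer 84
Stage 2: U1 = 84; c = -15; f(2) = -2*(-32) + 3*(-15) = 19; iterating: f(2)=19, f(3)=-134, f(4)=325, f(5)=-1052, f(6)=3079, f(7)=-9314, f(8)=27865; answer 27865

27865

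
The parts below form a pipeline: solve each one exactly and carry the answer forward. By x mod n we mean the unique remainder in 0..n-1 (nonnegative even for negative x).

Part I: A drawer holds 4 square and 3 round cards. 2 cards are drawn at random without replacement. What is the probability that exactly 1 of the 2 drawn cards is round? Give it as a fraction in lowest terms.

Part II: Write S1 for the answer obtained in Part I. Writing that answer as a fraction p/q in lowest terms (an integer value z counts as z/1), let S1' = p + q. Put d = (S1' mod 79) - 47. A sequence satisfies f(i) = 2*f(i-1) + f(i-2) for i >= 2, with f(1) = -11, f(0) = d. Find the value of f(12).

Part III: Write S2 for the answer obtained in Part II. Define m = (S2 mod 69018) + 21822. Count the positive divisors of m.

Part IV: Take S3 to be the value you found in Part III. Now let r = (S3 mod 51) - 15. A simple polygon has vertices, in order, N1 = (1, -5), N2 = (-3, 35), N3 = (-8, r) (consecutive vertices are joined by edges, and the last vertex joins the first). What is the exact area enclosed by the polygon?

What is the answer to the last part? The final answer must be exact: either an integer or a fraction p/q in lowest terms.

Part I: total draws C(7,2) = 21; favorable C(3,1)*C(4,1) = 12; P = 4/7; answer 4/7
Part II: S1 = 4/7; threaded value p + q = 11; d = -36; f(2) = 2*(-11) + 1*(-36) = -58; iterating: f(2)=-58, f(3)=-127, f(4)=-312, f(5)=-751, f(6)=-1814, f(7)=-4379, f(8)=-10572, f(9)=-25523, f(10)=-61618, f(11)=-148759, f(12)=-359136; answer -359136
Part III: S2 = -359136; m = 76794; 76794 = 2 * 3 * 12799; number of divisors = (1+1) * (1+1) * (1+1) = 8; answer 8
Part IV: S3 = 8; r = -7; cross terms: (1*35 - -3*-5)=20, (-3*-7 - -8*35)=301, (-8*-5 - 1*-7)=47; twice the area = |368| = 368; area = 184; answer 184

184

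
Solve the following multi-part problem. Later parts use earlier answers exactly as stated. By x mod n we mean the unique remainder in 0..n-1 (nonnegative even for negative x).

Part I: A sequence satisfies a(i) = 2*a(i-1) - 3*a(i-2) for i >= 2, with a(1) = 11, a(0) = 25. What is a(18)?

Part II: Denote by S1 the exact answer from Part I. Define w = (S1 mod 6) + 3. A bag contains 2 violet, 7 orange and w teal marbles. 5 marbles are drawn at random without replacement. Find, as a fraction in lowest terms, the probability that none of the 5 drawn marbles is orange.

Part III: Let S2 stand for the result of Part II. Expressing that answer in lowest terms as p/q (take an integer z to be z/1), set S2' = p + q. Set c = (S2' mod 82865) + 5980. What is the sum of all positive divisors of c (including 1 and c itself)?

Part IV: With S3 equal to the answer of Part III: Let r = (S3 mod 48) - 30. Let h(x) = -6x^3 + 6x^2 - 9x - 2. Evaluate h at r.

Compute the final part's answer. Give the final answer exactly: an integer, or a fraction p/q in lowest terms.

66988

Part I: a(2) = 2*(11) - 3*(25) = -53; iterating: a(2)=-53, a(3)=-139, a(4)=-119, a(5)=179, a(6)=715, a(7)=893, a(8)=-359, a(9)=-3397, a(10)=-5717, a(11)=-1243, a(12)=14665, a(13)=33059, a(14)=22123, a(15)=-54931, a(16)=-176231, a(17)=-187669, a(18)=153355; answer 153355
Part II: S1 = 153355; w = 4; total draws C(13,5) = 1287; favorable C(6,5) = 6; P = 2/429; answer 2/429
Part III: S2 = 2/429; threaded value p + q = 431; c = 6411; 6411 = 3 * 2137; sigma = (1 + 3) * (1 + 2137) = 4 * 2138 = 8552; answer 8552
Part IV: S3 = 8552; r = -22; -6*(-22)^3 + 6*(-22)^2 - 9*(-22)^1 - 2 = (63888) + (2904) + (198) + (-2) = 66988; answer 66988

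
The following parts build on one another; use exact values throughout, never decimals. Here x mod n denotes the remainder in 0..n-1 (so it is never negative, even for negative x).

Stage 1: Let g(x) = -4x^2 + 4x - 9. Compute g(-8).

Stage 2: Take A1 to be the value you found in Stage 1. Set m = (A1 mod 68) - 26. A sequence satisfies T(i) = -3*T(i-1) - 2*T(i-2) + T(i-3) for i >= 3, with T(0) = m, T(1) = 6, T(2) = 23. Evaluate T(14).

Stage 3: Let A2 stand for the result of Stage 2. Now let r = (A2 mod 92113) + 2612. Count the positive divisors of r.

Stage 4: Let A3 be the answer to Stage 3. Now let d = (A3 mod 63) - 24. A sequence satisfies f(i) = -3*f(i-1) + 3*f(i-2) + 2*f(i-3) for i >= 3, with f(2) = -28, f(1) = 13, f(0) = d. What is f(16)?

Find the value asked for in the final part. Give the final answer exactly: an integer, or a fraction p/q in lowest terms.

Stage 1: -4*(-8)^2 + 4*(-8)^1 - 9 = (-256) + (-32) + (-9) = -297; answer -297
Stage 2: A1 = -297; m = 17; T(3) = -3*(23) - 2*(6) + 1*(17) = -64; iterating: T(3)=-64, T(4)=152, T(5)=-305, T(6)=547, T(7)=-879, T(8)=1238, T(9)=-1409, T(10)=872, T(11)=1440, T(12)=-7473, T(13)=20411, T(14)=-44847; answer -44847
Stage 3: A2 = -44847; r = 49878; 49878 = 2 * 3^2 * 17 * 163; number of divisors = (1+1) * (2+1) * (1+1) * (1+1) = 24; answer 24
Stage 4: A3 = 24; d = 0; f(3) = -3*(-28) + 3*(13) + 2*(0) = 123; iterating: f(3)=123, f(4)=-427, f(5)=1594, f(6)=-5817, f(7)=21379, f(8)=-78400, f(9)=287703, f(10)=-1055551, f(11)=3872962, f(12)=-14210133, f(13)=52138183, f(14)=-191299024, f(15)=701891355, f(16)=-2575294771; answer -2575294771

-2575294771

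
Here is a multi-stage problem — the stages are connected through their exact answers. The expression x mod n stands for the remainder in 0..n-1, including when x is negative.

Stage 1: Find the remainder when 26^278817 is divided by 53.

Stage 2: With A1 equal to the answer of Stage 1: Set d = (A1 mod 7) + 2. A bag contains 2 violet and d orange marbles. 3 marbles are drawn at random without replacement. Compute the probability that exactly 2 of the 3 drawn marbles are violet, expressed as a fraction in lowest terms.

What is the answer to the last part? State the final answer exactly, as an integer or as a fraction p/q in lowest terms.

Stage 1: squarings mod 53: 26^1=26, 26^2=40, 26^4=10, 26^8=47, 26^16=36, 26^32=24, 26^64=46, 26^128=49, 26^256=16, 26^512=44, 26^1024=28, 26^2048=42, 26^4096=15, 26^8192=13, 26^16384=10, 26^32768=47, 26^65536=36, 26^131072=24, 26^262144=46; 26^278817 = 26^1 * 26^32 * 26^256 * 26^16384 * 26^262144 = 31 (mod 53); answer 31
Stage 2: A1 = 31; d = 5; total draws C(7,3) = 35; favorable C(2,2)*C(5,1) = 5; P = 1/7; answer 1/7

1/7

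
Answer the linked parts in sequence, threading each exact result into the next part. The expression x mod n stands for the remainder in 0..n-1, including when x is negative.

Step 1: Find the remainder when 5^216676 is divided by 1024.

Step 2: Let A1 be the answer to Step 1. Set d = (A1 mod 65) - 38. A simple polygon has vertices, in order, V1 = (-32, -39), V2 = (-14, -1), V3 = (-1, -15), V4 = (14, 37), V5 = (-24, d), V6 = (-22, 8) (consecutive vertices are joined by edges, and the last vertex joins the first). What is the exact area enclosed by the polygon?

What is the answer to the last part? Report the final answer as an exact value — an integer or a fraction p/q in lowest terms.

983

Step 1: squarings mod 1024: 5^1=5, 5^2=25, 5^4=625, 5^8=481, 5^16=961, 5^32=897, 5^64=769, 5^128=513, 5^256=1, 5^512=1, 5^1024=1, 5^2048=1, 5^4096=1, 5^8192=1, 5^16384=1, 5^32768=1, 5^65536=1, 5^131072=1; 5^216676 = 5^4 * 5^32 * 5^64 * 5^512 * 5^1024 * 5^2048 * 5^16384 * 5^65536 * 5^131072 = 241 (mod 1024); answer 241
Step 2: A1 = 241; d = 8; cross terms: (-32*-1 - -14*-39)=-514, (-14*-15 - -1*-1)=209, (-1*37 - 14*-15)=173, (14*8 - -24*37)=1000, (-24*8 - -22*8)=-16, (-22*-39 - -32*8)=1114; twice the area = |1966| = 1966; area = 983; answer 983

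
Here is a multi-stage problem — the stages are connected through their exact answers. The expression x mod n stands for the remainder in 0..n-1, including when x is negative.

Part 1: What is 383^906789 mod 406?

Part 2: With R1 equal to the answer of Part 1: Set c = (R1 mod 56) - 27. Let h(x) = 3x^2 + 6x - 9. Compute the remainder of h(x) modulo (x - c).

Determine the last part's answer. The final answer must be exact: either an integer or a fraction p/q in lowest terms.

2511

Part 1: squarings mod 406: 383^1=383, 383^2=123, 383^4=107, 383^8=81, 383^16=65, 383^32=165, 383^64=23, 383^128=123, 383^256=107, 383^512=81, 383^1024=65, 383^2048=165, 383^4096=23, 383^8192=123, 383^16384=107, 383^32768=81, 383^65536=65, 383^131072=165, 383^262144=23, 383^524288=123; 383^906789 = 383^1 * 383^4 * 383^32 * 383^512 * 383^1024 * 383^4096 * 383^16384 * 383^32768 * 383^65536 * 383^262144 * 383^524288 = 167 (mod 406); answer 167
Part 2: R1 = 167; c = 28; remainder = value at the root: 3*(28)^2 + 6*(28)^1 - 9 = (2352) + (168) + (-9) = 2511; answer 2511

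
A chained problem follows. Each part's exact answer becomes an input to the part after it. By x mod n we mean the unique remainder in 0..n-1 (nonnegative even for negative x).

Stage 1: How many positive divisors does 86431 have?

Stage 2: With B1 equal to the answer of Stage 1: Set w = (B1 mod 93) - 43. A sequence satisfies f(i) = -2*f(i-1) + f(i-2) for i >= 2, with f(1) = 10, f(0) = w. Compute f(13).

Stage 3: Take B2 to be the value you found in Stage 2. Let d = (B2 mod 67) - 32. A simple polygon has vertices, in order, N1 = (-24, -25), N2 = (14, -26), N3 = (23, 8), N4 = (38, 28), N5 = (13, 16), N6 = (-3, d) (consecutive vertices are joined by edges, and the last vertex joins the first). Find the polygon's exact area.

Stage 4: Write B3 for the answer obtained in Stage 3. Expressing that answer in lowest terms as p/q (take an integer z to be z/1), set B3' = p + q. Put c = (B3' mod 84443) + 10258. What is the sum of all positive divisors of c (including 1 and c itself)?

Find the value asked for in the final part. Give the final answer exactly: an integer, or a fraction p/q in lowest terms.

Stage 1: 86431 = 19 * 4549; number of divisors = (1+1) * (1+1) = 4; answer 4
Stage 2: B1 = 4; w = -39; f(2) = -2*(10) + 1*(-39) = -59; iterating: f(2)=-59, f(3)=128, f(4)=-315, f(5)=758, f(6)=-1831, f(7)=4420, f(8)=-10671, f(9)=25762, f(10)=-62195, f(11)=150152, f(12)=-362499, f(13)=875150; answer 875150
Stage 3: B2 = 875150; d = 31; cross terms: (-24*-26 - 14*-25)=974, (14*8 - 23*-26)=710, (23*28 - 38*8)=340, (38*16 - 13*28)=244, (13*31 - -3*16)=451, (-3*-25 - -24*31)=819; twice the area = |3538| = 3538; area = 1769; answer 1769
Stage 4: B3 = 1769; threaded value p + q = 1770; c = 12028; 12028 = 2^2 * 31 * 97; sigma = (1 + 2 + 4) * (1 + 31) * (1 + 97) = 7 * 32 * 98 = 21952; answer 21952

21952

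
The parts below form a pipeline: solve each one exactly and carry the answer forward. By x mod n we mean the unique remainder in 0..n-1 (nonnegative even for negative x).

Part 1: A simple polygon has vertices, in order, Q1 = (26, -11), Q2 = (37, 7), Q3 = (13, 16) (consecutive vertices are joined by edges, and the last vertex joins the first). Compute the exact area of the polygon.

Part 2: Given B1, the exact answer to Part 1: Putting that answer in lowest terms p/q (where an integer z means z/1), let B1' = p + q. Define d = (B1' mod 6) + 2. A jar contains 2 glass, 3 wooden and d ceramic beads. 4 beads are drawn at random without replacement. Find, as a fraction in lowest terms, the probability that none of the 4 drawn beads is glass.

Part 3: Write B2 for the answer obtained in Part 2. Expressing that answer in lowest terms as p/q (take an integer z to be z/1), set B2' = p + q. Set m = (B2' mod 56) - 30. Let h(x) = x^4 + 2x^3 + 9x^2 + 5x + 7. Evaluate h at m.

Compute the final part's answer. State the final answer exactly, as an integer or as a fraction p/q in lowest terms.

96040

Part 1: cross terms: (26*7 - 37*-11)=589, (37*16 - 13*7)=501, (13*-11 - 26*16)=-559; twice the area = |531| = 531; area = 531/2; answer 531/2
Part 2: B1 = 531/2; threaded value p + q = 533; d = 7; total draws C(12,4) = 495; favorable C(10,4) = 210; P = 14/33; answer 14/33
Part 3: B2 = 14/33; threaded value p + q = 47; m = 17; 1*(17)^4 + 2*(17)^3 + 9*(17)^2 + 5*(17)^1 + 7 = (83521) + (9826) + (2601) + (85) + (7) = 96040; answer 96040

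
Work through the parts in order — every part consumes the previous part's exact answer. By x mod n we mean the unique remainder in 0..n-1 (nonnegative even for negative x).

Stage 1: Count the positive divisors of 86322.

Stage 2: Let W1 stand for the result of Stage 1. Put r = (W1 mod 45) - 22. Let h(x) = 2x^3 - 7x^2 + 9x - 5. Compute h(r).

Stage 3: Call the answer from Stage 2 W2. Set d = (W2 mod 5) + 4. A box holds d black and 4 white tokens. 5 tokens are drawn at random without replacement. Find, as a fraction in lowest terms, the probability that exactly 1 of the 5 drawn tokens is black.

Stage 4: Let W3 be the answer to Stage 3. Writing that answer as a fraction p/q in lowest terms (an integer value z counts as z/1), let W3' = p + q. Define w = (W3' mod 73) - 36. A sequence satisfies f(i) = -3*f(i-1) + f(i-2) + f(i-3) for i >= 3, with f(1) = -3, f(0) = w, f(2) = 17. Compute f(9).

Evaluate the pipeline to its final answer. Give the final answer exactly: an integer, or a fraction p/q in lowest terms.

-69915

Stage 1: 86322 = 2 * 3 * 14387; number of divisors = (1+1) * (1+1) * (1+1) = 8; answer 8
Stage 2: W1 = 8; r = -14; 2*(-14)^3 - 7*(-14)^2 + 9*(-14)^1 - 5 = (-5488) + (-1372) + (-126) + (-5) = -6991; answer -6991
Stage 3: W2 = -6991; d = 8; total draws C(12,5) = 792; favorable C(8,1)*C(4,4) = 8; P = 1/99; answer 1/99
Stage 4: W3 = 1/99; threaded value p + q = 100; w = -9; f(3) = -3*(17) + 1*(-3) + 1*(-9) = -63; iterating: f(3)=-63, f(4)=203, f(5)=-655, f(6)=2105, f(7)=-6767, f(8)=21751, f(9)=-69915; answer -69915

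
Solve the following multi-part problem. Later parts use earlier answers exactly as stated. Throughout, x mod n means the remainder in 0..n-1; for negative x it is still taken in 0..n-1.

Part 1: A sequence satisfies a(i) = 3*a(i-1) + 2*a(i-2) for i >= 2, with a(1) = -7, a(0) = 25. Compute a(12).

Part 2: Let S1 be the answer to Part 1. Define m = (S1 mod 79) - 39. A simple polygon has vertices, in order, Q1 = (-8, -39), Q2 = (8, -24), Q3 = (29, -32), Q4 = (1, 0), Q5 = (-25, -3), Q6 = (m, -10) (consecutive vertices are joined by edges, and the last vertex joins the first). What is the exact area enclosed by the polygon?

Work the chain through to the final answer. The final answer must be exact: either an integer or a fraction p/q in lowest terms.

1791/2

Part 1: a(2) = 3*(-7) + 2*(25) = 29; iterating: a(2)=29, a(3)=73, a(4)=277, a(5)=977, a(6)=3485, a(7)=12409, a(8)=44197, a(9)=157409, a(10)=560621, a(11)=1996681, a(12)=7111285; answer 7111285
Part 2: S1 = 7111285; m = -18; cross terms: (-8*-24 - 8*-39)=504, (8*-32 - 29*-24)=440, (29*0 - 1*-32)=32, (1*-3 - -25*0)=-3, (-25*-10 - -18*-3)=196, (-18*-39 - -8*-10)=622; twice the area = |1791| = 1791; area = 1791/2; answer 1791/2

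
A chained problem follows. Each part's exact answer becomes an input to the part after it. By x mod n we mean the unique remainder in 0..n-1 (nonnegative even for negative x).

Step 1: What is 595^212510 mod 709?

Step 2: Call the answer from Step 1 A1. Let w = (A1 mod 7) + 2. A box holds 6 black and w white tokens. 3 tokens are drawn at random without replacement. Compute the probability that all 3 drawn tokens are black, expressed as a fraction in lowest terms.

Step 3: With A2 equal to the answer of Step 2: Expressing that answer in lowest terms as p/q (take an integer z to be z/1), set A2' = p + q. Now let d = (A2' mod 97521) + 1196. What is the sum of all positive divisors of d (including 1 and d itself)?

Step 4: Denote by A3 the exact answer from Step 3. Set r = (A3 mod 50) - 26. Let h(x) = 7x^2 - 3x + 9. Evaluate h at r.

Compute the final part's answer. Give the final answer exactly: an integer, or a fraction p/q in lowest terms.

279

Step 1: squarings mod 709: 595^1=595, 595^2=234, 595^4=163, 595^8=336, 595^16=165, 595^32=283, 595^64=681, 595^128=75, 595^256=662, 595^512=82, 595^1024=343, 595^2048=664, 595^4096=607, 595^8192=478, 595^16384=186, 595^32768=564, 595^65536=464, 595^131072=469; 595^212510 = 595^2 * 595^4 * 595^8 * 595^16 * 595^512 * 595^1024 * 595^2048 * 595^4096 * 595^8192 * 595^65536 * 595^131072 = 230 (mod 709); answer 230
Step 2: A1 = 230; w = 8; total draws C(14,3) = 364; favorable C(6,3) = 20; P = 5/91; answer 5/91
Step 3: A2 = 5/91; threaded value p + q = 96; d = 1292; 1292 = 2^2 * 17 * 19; sigma = (1 + 2 + 4) * (1 + 17) * (1 + 19) = 7 * 18 * 20 = 2520; answer 2520
Step 4: A3 = 2520; r = -6; 7*(-6)^2 - 3*(-6)^1 + 9 = (252) + (18) + (9) = 279; answer 279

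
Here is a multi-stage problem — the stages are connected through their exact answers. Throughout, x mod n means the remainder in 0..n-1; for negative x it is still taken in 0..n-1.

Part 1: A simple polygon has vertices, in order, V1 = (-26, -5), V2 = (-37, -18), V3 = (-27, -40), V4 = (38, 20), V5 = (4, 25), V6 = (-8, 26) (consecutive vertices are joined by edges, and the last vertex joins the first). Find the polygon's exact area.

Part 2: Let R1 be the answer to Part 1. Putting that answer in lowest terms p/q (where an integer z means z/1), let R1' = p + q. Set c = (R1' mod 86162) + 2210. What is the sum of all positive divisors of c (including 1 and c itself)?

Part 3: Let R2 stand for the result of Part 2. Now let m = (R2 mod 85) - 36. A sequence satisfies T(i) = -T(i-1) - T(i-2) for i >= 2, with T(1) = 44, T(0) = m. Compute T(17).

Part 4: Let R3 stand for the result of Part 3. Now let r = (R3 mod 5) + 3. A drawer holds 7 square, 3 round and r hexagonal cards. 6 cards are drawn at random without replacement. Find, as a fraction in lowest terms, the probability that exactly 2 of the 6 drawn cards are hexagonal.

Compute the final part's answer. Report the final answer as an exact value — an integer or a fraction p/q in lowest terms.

Part 1: cross terms: (-26*-18 - -37*-5)=283, (-37*-40 - -27*-18)=994, (-27*20 - 38*-40)=980, (38*25 - 4*20)=870, (4*26 - -8*25)=304, (-8*-5 - -26*26)=716; twice the area = |4147| = 4147; area = 4147/2; answer 4147/2
Part 2: R1 = 4147/2; threaded value p + q = 4149; c = 6359; 6359 is prime, so its only divisors are 1 and 6359; sigma = 1 + 6359 = 6360; answer 6360
Part 3: R2 = 6360; m = 34; T(2) = -1*(44) - 1*(34) = -78; iterating: T(2)=-78, T(3)=34, T(4)=44, T(5)=-78, T(6)=34, T(7)=44, T(8)=-78, T(9)=34, T(10)=44, T(11)=-78, T(12)=34, T(13)=44, T(14)=-78, T(15)=34, T(16)=44, T(17)=-78; answer -78
Part 4: R3 = -78; r = 5; total draws C(15,6) = 5005; favorable C(5,2)*C(10,4) = 2100; P = 60/143; answer 60/143

60/143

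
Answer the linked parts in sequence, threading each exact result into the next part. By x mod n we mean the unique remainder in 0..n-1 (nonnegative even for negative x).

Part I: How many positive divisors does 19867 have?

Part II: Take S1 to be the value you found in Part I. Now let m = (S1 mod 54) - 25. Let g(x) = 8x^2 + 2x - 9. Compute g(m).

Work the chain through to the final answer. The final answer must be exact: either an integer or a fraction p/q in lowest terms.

Part I: 19867 is prime, so its only divisors are 1 and 19867; count = 2; answer 2
Part II: S1 = 2; m = -23; 8*(-23)^2 + 2*(-23)^1 - 9 = (4232) + (-46) + (-9) = 4177; answer 4177

4177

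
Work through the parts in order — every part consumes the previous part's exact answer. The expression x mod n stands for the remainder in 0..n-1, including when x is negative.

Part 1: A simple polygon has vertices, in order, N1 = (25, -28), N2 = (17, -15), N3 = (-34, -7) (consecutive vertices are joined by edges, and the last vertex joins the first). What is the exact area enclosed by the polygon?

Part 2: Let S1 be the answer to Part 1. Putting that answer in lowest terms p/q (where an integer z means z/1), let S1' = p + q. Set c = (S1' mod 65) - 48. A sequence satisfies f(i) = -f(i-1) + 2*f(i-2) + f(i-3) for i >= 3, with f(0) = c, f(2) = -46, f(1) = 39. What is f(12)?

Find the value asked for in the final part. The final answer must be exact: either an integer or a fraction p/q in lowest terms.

-16815

Part 1: cross terms: (25*-15 - 17*-28)=101, (17*-7 - -34*-15)=-629, (-34*-28 - 25*-7)=1127; twice the area = |599| = 599; area = 599/2; answer 599/2
Part 2: S1 = 599/2; threaded value p + q = 601; c = -32; f(3) = -1*(-46) + 2*(39) + 1*(-32) = 92; iterating: f(3)=92, f(4)=-145, f(5)=283, f(6)=-481, f(7)=902, f(8)=-1581, f(9)=2904, f(10)=-5164, f(11)=9391, f(12)=-16815; answer -16815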